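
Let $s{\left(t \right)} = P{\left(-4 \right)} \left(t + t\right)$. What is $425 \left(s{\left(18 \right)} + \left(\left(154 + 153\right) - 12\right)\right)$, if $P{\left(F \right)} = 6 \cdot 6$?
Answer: $676175$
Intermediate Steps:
$P{\left(F \right)} = 36$
$s{\left(t \right)} = 72 t$ ($s{\left(t \right)} = 36 \left(t + t\right) = 36 \cdot 2 t = 72 t$)
$425 \left(s{\left(18 \right)} + \left(\left(154 + 153\right) - 12\right)\right) = 425 \left(72 \cdot 18 + \left(\left(154 + 153\right) - 12\right)\right) = 425 \left(1296 + \left(307 - 12\right)\right) = 425 \left(1296 + 295\right) = 425 \cdot 1591 = 676175$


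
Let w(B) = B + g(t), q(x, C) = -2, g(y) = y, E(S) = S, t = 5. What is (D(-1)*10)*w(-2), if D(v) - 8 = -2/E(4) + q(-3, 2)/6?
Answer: 215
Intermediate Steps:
w(B) = 5 + B (w(B) = B + 5 = 5 + B)
D(v) = 43/6 (D(v) = 8 + (-2/4 - 2/6) = 8 + (-2*¼ - 2*⅙) = 8 + (-½ - ⅓) = 8 - ⅚ = 43/6)
(D(-1)*10)*w(-2) = ((43/6)*10)*(5 - 2) = (215/3)*3 = 215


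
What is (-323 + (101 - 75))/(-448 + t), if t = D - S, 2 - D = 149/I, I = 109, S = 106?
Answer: 32373/60317 ≈ 0.53671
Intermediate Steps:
D = 69/109 (D = 2 - 149/109 = 69/109 ≈ 0.63303)
t = -11485/109 (t = 69/109 - 1*106 = 69/109 - 106 = -11485/109 ≈ -105.37)
(-323 + (101 - 75))/(-448 + t) = (-323 + (101 - 75))/(-448 - 11485/109) = (-323 + 26)/(-60317/109) = -297*(-109/60317) = 32373/60317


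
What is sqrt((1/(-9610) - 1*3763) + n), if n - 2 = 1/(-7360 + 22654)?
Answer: 2*I*sqrt(1320957738067290)/1185285 ≈ 61.327*I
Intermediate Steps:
n = 30589/15294 (n = 2 + 1/(-7360 + 22654) = 2 + 1/15294 = 30589/15294 ≈ 2.0001)
sqrt((1/(-9610) - 1*3763) + n) = sqrt((1/(-9610) - 1*3763) + 30589/15294) = sqrt((-1/9610 - 3763) + 30589/15294) = sqrt(-36162431/9610 + 30589/15294) = sqrt(-138193564856/36743835) = 2*I*sqrt(1320957738067290)/1185285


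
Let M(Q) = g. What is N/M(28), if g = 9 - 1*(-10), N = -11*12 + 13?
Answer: -119/19 ≈ -6.2632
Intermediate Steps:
N = -119 (N = -132 + 13 = -119)
g = 19 (g = 9 + 10 = 19)
M(Q) = 19
N/M(28) = -119/19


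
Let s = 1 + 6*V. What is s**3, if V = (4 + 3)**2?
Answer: 25672375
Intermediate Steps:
V = 49 (V = 7**2 = 49)
s = 295 (s = 1 + 6*49 = 1 + 294 = 295)
s**3 = 295**3 = 25672375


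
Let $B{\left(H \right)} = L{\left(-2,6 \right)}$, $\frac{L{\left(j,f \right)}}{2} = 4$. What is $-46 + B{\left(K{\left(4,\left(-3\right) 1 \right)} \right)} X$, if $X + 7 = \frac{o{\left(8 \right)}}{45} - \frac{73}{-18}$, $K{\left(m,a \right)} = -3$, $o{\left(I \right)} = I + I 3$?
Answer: $- \frac{958}{15} \approx -63.867$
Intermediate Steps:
$L{\left(j,f \right)} = 8$ ($L{\left(j,f \right)} = 2 \cdot 4 = 8$)
$o{\left(I \right)} = 4 I$ ($o{\left(I \right)} = I + 3 I = 4 I$)
$B{\left(H \right)} = 8$
$X = - \frac{67}{30}$ ($X = -7 + \left(\frac{4 \cdot 8}{45} - \frac{73}{-18}\right) = -7 + \left(32 \cdot \frac{1}{45} - - \frac{73}{18}\right) = -7 + \left(\frac{32}{45} + \frac{73}{18}\right) = -7 + \frac{143}{30} = - \frac{67}{30} \approx -2.2333$)
$-46 + B{\left(K{\left(4,\left(-3\right) 1 \right)} \right)} X = -46 + 8 \left(- \frac{67}{30}\right) = -46 - \frac{268}{15} = - \frac{958}{15}$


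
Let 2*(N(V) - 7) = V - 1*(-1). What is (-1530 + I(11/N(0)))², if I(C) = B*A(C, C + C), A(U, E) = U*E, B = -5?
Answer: 4874553124/2025 ≈ 2.4072e+6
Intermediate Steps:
N(V) = 15/2 + V/2 (N(V) = 7 + (V - 1*(-1))/2 = 7 + (V + 1)/2 = 7 + (1 + V)/2 = 7 + (½ + V/2) = 15/2 + V/2)
A(U, E) = E*U
I(C) = -10*C² (I(C) = -5*(C + C)*C = -5*2*C*C = -10*C²)
(-1530 + I(11/N(0)))² = (-1530 - 10*121/(15/2 + (½)*0)²)² = (-1530 - 10*121/(15/2 + 0)²)² = (-1530 - 10*(11/(15/2))²)² = (-1530 - 10*(11*(2/15))²)² = (-1530 - 10*(22/15)²)² = (-1530 - 10*484/225)² = (-1530 - 968/45)² = (-69818/45)² = 4874553124/2025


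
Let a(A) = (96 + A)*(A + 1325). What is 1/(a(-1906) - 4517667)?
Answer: -1/3466057 ≈ -2.8851e-7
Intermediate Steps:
a(A) = (96 + A)*(1325 + A)
1/(a(-1906) - 4517667) = 1/((127200 + (-1906)² + 1421*(-1906)) - 4517667) = 1/((127200 + 3632836 - 2708426) - 4517667) = 1/(1051610 - 4517667) = 1/(-3466057) = -1/3466057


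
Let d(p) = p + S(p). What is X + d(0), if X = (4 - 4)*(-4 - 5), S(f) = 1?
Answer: 1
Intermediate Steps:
X = 0 (X = 0*(-9) = 0)
d(p) = 1 + p (d(p) = p + 1 = 1 + p)
X + d(0) = 0 + (1 + 0) = 0 + 1 = 1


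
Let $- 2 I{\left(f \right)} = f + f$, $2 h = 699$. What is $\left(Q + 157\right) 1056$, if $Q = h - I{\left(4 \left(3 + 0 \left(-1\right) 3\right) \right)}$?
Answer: $547536$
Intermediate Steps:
$h = \frac{699}{2}$ ($h = \frac{1}{2} \cdot 699 = \frac{699}{2} \approx 349.5$)
$I{\left(f \right)} = - f$ ($I{\left(f \right)} = - \frac{f + f}{2} = - \frac{2 f}{2} = - f$)
$Q = \frac{723}{2}$ ($Q = \frac{699}{2} - - 4 \left(3 + 0 \left(-1\right) 3\right) = \frac{699}{2} - - 4 \left(3 + 0 \cdot 3\right) = \frac{699}{2} - - 4 \left(3 + 0\right) = \frac{699}{2} - - 4 \cdot 3 = \frac{699}{2} - \left(-1\right) 12 = \frac{699}{2} - -12 = \frac{699}{2} + 12 = \frac{723}{2} \approx 361.5$)
$\left(Q + 157\right) 1056 = \left(\frac{723}{2} + 157\right) 1056 = \frac{1037}{2} \cdot 1056 = 547536$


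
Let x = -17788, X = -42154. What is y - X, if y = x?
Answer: 24366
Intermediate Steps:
y = -17788
y - X = -17788 - 1*(-42154) = -17788 + 42154 = 24366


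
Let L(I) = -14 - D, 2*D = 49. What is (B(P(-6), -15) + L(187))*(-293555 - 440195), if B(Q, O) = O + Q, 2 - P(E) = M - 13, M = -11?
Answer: 20178125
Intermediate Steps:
P(E) = 26 (P(E) = 2 - (-11 - 13) = 2 - 1*(-24) = 2 + 24 = 26)
D = 49/2 (D = (½)*49 = 49/2 ≈ 24.500)
L(I) = -77/2 (L(I) = -14 - 1*49/2 = -14 - 49/2 = -77/2)
(B(P(-6), -15) + L(187))*(-293555 - 440195) = ((-15 + 26) - 77/2)*(-293555 - 440195) = (11 - 77/2)*(-733750) = -55/2*(-733750) = 20178125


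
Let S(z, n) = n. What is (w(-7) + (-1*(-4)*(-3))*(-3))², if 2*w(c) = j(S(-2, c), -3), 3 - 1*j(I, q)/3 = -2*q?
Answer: 3969/4 ≈ 992.25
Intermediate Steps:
j(I, q) = 9 + 6*q (j(I, q) = 9 - (-6)*q = 9 + 6*q)
w(c) = -9/2 (w(c) = (9 + 6*(-3))/2 = (9 - 18)/2 = (½)*(-9) = -9/2)
(w(-7) + (-1*(-4)*(-3))*(-3))² = (-9/2 + (-1*(-4)*(-3))*(-3))² = (-9/2 + (4*(-3))*(-3))² = (-9/2 - 12*(-3))² = (-9/2 + 36)² = (63/2)² = 3969/4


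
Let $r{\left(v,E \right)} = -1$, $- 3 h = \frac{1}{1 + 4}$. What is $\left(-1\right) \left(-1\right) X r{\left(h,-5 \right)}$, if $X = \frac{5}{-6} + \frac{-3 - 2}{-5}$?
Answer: $- \frac{1}{6} \approx -0.16667$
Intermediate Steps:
$h = - \frac{1}{15}$ ($h = - \frac{1}{3 \left(1 + 4\right)} = - \frac{1}{3 \cdot 5} = \left(- \frac{1}{3}\right) \frac{1}{5} = - \frac{1}{15} \approx -0.066667$)
$X = \frac{1}{6}$ ($X = 5 \left(- \frac{1}{6}\right) + \left(-3 - 2\right) \left(- \frac{1}{5}\right) = - \frac{5}{6} - -1 = - \frac{5}{6} + 1 = \frac{1}{6} \approx 0.16667$)
$\left(-1\right) \left(-1\right) X r{\left(h,-5 \right)} = \left(-1\right) \left(-1\right) \frac{1}{6} \left(-1\right) = 1 \cdot \frac{1}{6} \left(-1\right) = \frac{1}{6} \left(-1\right) = - \frac{1}{6}$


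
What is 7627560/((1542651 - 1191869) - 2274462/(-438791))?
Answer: 418363084995/19240282378 ≈ 21.744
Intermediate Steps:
7627560/((1542651 - 1191869) - 2274462/(-438791)) = 7627560/(350782 - 2274462*(-1/438791)) = 7627560/(350782 + 2274462/438791) = 7627560/(153922259024/438791) = 7627560*(438791/153922259024) = 418363084995/19240282378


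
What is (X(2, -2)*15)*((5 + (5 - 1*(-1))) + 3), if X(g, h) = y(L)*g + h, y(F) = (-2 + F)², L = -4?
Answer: 14700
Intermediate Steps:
X(g, h) = h + 36*g (X(g, h) = (-2 - 4)²*g + h = (-6)²*g + h = 36*g + h = h + 36*g)
(X(2, -2)*15)*((5 + (5 - 1*(-1))) + 3) = ((-2 + 36*2)*15)*((5 + (5 - 1*(-1))) + 3) = ((-2 + 72)*15)*((5 + (5 + 1)) + 3) = (70*15)*((5 + 6) + 3) = 1050*(11 + 3) = 1050*14 = 14700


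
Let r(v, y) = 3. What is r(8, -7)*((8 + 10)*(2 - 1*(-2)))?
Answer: 216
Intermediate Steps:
r(8, -7)*((8 + 10)*(2 - 1*(-2))) = 3*((8 + 10)*(2 - 1*(-2))) = 3*(18*(2 + 2)) = 3*(18*4) = 3*72 = 216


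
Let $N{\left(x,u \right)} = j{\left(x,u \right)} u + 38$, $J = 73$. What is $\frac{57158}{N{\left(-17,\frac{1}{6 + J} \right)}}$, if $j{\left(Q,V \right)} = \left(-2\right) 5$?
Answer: $\frac{2257741}{1496} \approx 1509.2$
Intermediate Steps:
$j{\left(Q,V \right)} = -10$
$N{\left(x,u \right)} = 38 - 10 u$ ($N{\left(x,u \right)} = - 10 u + 38 = 38 - 10 u$)
$\frac{57158}{N{\left(-17,\frac{1}{6 + J} \right)}} = \frac{57158}{38 - \frac{10}{6 + 73}} = \frac{57158}{38 - \frac{10}{79}} = \frac{57158}{\frac{2992}{79}} = 57158 \cdot \frac{79}{2992} = \frac{2257741}{1496}$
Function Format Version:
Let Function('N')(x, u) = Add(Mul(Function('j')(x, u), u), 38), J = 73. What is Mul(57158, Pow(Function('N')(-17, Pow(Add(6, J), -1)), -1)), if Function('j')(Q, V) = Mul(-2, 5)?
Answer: Rational(2257741, 1496) ≈ 1509.2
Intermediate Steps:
Function('j')(Q, V) = -10
Function('N')(x, u) = Add(38, Mul(-10, u)) (Function('N')(x, u) = Add(Mul(-10, u), 38) = Add(38, Mul(-10, u)))
Mul(57158, Pow(Function('N')(-17, Pow(Add(6, J), -1)), -1)) = Mul(57158, Pow(Add(38, Mul(-10, Pow(Add(6, 73), -1))), -1)) = Mul(57158, Pow(Add(38, Mul(-10, Pow(79, -1))), -1)) = Mul(57158, Pow(Add(38, Mul(-10, Rational(1, 79))), -1)) = Mul(57158, Pow(Add(38, Rational(-10, 79)), -1)) = Mul(57158, Pow(Rational(2992, 79), -1)) = Mul(57158, Rational(79, 2992)) = Rational(2257741, 1496)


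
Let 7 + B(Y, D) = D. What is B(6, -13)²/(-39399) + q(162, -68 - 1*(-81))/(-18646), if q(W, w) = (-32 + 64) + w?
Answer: -9231355/734633754 ≈ -0.012566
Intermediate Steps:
B(Y, D) = -7 + D
q(W, w) = 32 + w
B(6, -13)²/(-39399) + q(162, -68 - 1*(-81))/(-18646) = (-7 - 13)²/(-39399) + (32 + (-68 - 1*(-81)))/(-18646) = (-20)²*(-1/39399) + (32 + (-68 + 81))*(-1/18646) = 400*(-1/39399) + (32 + 13)*(-1/18646) = -400/39399 + 45*(-1/18646) = -400/39399 - 45/18646 = -9231355/734633754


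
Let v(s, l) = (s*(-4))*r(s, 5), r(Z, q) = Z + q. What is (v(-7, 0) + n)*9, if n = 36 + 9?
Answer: -99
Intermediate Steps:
n = 45
v(s, l) = -4*s*(5 + s) (v(s, l) = (s*(-4))*(s + 5) = (-4*s)*(5 + s) = -4*s*(5 + s))
(v(-7, 0) + n)*9 = (-4*(-7)*(5 - 7) + 45)*9 = (-4*(-7)*(-2) + 45)*9 = (-56 + 45)*9 = -11*9 = -99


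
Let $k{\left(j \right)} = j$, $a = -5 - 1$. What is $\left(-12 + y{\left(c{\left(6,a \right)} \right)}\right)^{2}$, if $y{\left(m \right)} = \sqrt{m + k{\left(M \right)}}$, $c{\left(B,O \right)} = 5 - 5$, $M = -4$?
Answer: $140 - 48 i \approx 140.0 - 48.0 i$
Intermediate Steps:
$a = -6$ ($a = -5 - 1 = -6$)
$c{\left(B,O \right)} = 0$ ($c{\left(B,O \right)} = 5 - 5 = 0$)
$y{\left(m \right)} = \sqrt{-4 + m}$ ($y{\left(m \right)} = \sqrt{m - 4} = \sqrt{-4 + m}$)
$\left(-12 + y{\left(c{\left(6,a \right)} \right)}\right)^{2} = \left(-12 + \sqrt{-4 + 0}\right)^{2} = \left(-12 + \sqrt{-4}\right)^{2} = \left(-12 + 2 i\right)^{2}$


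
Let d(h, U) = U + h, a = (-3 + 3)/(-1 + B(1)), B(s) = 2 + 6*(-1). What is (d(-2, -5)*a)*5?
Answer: 0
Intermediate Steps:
B(s) = -4 (B(s) = 2 - 6 = -4)
a = 0 (a = (-3 + 3)/(-1 - 4) = 0/(-5) = 0*(-1/5) = 0)
(d(-2, -5)*a)*5 = ((-5 - 2)*0)*5 = -7*0*5 = 0*5 = 0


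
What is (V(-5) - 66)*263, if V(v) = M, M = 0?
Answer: -17358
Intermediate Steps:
V(v) = 0
(V(-5) - 66)*263 = (0 - 66)*263 = -66*263 = -17358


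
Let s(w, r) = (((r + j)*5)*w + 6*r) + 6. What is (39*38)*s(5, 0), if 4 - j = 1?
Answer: 120042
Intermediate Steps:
j = 3 (j = 4 - 1*1 = 4 - 1 = 3)
s(w, r) = 6 + 6*r + w*(15 + 5*r) (s(w, r) = (((r + 3)*5)*w + 6*r) + 6 = (((3 + r)*5)*w + 6*r) + 6 = ((15 + 5*r)*w + 6*r) + 6 = (w*(15 + 5*r) + 6*r) + 6 = (6*r + w*(15 + 5*r)) + 6 = 6 + 6*r + w*(15 + 5*r))
(39*38)*s(5, 0) = (39*38)*(6 + 6*0 + 15*5 + 5*0*5) = 1482*(6 + 0 + 75 + 0) = 1482*81 = 120042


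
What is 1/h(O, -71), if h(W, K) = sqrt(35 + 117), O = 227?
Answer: sqrt(38)/76 ≈ 0.081111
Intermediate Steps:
h(W, K) = 2*sqrt(38) (h(W, K) = sqrt(152) = 2*sqrt(38))
1/h(O, -71) = 1/(2*sqrt(38)) = sqrt(38)/76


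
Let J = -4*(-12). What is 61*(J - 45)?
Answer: 183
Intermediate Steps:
J = 48
61*(J - 45) = 61*(48 - 45) = 61*3 = 183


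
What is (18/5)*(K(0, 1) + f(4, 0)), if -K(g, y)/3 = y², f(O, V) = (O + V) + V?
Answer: 18/5 ≈ 3.6000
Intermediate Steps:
f(O, V) = O + 2*V
K(g, y) = -3*y²
(18/5)*(K(0, 1) + f(4, 0)) = (18/5)*(-3*1² + (4 + 2*0)) = (18*(⅕))*(-3*1 + (4 + 0)) = 18*(-3 + 4)/5 = (18/5)*1 = 18/5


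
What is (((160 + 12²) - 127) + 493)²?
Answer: 448900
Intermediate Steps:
(((160 + 12²) - 127) + 493)² = (((160 + 144) - 127) + 493)² = ((304 - 127) + 493)² = (177 + 493)² = 670² = 448900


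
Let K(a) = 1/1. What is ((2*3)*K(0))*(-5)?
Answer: -30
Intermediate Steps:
K(a) = 1
((2*3)*K(0))*(-5) = ((2*3)*1)*(-5) = (6*1)*(-5) = 6*(-5) = -30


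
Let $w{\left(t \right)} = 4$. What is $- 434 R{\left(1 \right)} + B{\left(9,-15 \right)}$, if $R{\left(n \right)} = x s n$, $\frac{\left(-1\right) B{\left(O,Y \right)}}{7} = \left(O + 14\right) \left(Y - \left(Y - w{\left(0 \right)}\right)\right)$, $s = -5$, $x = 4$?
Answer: $8036$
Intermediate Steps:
$B{\left(O,Y \right)} = -392 - 28 O$ ($B{\left(O,Y \right)} = - 7 \left(O + 14\right) \left(Y - \left(-4 + Y\right)\right) = - 7 \left(14 + O\right) 4 = - 7 \left(56 + 4 O\right) = -392 - 28 O$)
$R{\left(n \right)} = - 20 n$ ($R{\left(n \right)} = 4 \left(-5\right) n = - 20 n$)
$- 434 R{\left(1 \right)} + B{\left(9,-15 \right)} = - 434 \left(\left(-20\right) 1\right) - 644 = \left(-434\right) \left(-20\right) - 644 = 8680 - 644 = 8036$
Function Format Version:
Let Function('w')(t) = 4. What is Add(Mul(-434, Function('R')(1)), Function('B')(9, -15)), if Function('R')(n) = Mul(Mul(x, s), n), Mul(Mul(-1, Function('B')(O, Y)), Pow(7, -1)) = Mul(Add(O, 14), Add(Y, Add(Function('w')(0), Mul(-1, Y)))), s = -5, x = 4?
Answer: 8036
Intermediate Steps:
Function('B')(O, Y) = Add(-392, Mul(-28, O)) (Function('B')(O, Y) = Mul(-7, Mul(Add(O, 14), Add(Y, Add(4, Mul(-1, Y))))) = Mul(-7, Mul(Add(14, O), 4)) = Mul(-7, Add(56, Mul(4, O))) = Add(-392, Mul(-28, O)))
Function('R')(n) = Mul(-20, n) (Function('R')(n) = Mul(Mul(4, -5), n) = Mul(-20, n))
Add(Mul(-434, Function('R')(1)), Function('B')(9, -15)) = Add(Mul(-434, Mul(-20, 1)), Add(-392, Mul(-28, 9))) = Add(Mul(-434, -20), Add(-392, -252)) = Add(8680, -644) = 8036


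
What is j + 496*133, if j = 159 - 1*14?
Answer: 66113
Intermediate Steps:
j = 145 (j = 159 - 14 = 145)
j + 496*133 = 145 + 496*133 = 145 + 65968 = 66113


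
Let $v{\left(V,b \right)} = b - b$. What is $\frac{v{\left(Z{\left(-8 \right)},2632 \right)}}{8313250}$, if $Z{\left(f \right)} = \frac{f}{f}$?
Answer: $0$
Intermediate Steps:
$Z{\left(f \right)} = 1$
$v{\left(V,b \right)} = 0$
$\frac{v{\left(Z{\left(-8 \right)},2632 \right)}}{8313250} = \frac{0}{8313250} = 0 \cdot \frac{1}{8313250} = 0$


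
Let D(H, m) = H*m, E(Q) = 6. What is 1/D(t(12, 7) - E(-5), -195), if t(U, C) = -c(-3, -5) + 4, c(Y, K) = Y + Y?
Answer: -1/780 ≈ -0.0012821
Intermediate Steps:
c(Y, K) = 2*Y
t(U, C) = 10 (t(U, C) = -2*(-3) + 4 = -1*(-6) + 4 = 6 + 4 = 10)
1/D(t(12, 7) - E(-5), -195) = 1/((10 - 1*6)*(-195)) = 1/((10 - 6)*(-195)) = 1/(4*(-195)) = 1/(-780) = -1/780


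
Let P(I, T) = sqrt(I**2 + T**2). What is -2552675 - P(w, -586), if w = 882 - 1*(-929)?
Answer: -2552675 - sqrt(3623117) ≈ -2.5546e+6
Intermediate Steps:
w = 1811 (w = 882 + 929 = 1811)
-2552675 - P(w, -586) = -2552675 - sqrt(1811**2 + (-586)**2) = -2552675 - sqrt(3279721 + 343396) = -2552675 - sqrt(3623117)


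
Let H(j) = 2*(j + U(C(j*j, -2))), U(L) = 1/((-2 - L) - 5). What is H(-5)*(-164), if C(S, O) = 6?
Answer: 21648/13 ≈ 1665.2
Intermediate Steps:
U(L) = 1/(-7 - L)
H(j) = -2/13 + 2*j (H(j) = 2*(j - 1/(7 + 6)) = 2*(j - 1/13) = 2*(-1/13 + j) = -2/13 + 2*j)
H(-5)*(-164) = (-2/13 + 2*(-5))*(-164) = (-2/13 - 10)*(-164) = -132/13*(-164) = 21648/13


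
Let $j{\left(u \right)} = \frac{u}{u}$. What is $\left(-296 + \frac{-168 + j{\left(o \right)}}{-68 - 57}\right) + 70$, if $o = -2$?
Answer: $- \frac{28083}{125} \approx -224.66$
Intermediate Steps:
$j{\left(u \right)} = 1$
$\left(-296 + \frac{-168 + j{\left(o \right)}}{-68 - 57}\right) + 70 = \left(-296 + \frac{-168 + 1}{-68 - 57}\right) + 70 = \left(-296 - \frac{167}{-125}\right) + 70 = \left(-296 - - \frac{167}{125}\right) + 70 = \left(-296 + \frac{167}{125}\right) + 70 = - \frac{36833}{125} + 70 = - \frac{28083}{125}$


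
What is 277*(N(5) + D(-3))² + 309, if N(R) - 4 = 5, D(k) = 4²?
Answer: 173434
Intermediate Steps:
D(k) = 16
N(R) = 9 (N(R) = 4 + 5 = 9)
277*(N(5) + D(-3))² + 309 = 277*(9 + 16)² + 309 = 277*25² + 309 = 277*625 + 309 = 173125 + 309 = 173434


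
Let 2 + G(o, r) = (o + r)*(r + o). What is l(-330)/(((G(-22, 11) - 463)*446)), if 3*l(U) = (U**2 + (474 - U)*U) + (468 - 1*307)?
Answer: 156259/460272 ≈ 0.33949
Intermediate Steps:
G(o, r) = -2 + (o + r)**2 (G(o, r) = -2 + (o + r)*(r + o) = -2 + (o + r)*(o + r) = -2 + (o + r)**2)
l(U) = 161/3 + U**2/3 + U*(474 - U)/3 (l(U) = ((U**2 + (474 - U)*U) + (468 - 1*307))/3 = ((U**2 + U*(474 - U)) + (468 - 307))/3 = ((U**2 + U*(474 - U)) + 161)/3 = (161 + U**2 + U*(474 - U))/3 = 161/3 + U**2/3 + U*(474 - U)/3)
l(-330)/(((G(-22, 11) - 463)*446)) = (161/3 + 158*(-330))/((((-2 + (-22 + 11)**2) - 463)*446)) = (161/3 - 52140)/((((-2 + (-11)**2) - 463)*446)) = -156259*1/(446*((-2 + 121) - 463))/3 = -156259*1/(446*(119 - 463))/3 = -156259/(3*((-344*446))) = -156259/3/(-153424) = -156259/3*(-1/153424) = 156259/460272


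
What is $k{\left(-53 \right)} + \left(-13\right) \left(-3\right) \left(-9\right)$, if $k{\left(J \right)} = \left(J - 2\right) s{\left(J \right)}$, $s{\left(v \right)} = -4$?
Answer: $-131$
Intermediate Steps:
$k{\left(J \right)} = 8 - 4 J$ ($k{\left(J \right)} = \left(J - 2\right) \left(-4\right) = \left(-2 + J\right) \left(-4\right) = 8 - 4 J$)
$k{\left(-53 \right)} + \left(-13\right) \left(-3\right) \left(-9\right) = \left(8 - -212\right) + \left(-13\right) \left(-3\right) \left(-9\right) = \left(8 + 212\right) + 39 \left(-9\right) = 220 - 351 = -131$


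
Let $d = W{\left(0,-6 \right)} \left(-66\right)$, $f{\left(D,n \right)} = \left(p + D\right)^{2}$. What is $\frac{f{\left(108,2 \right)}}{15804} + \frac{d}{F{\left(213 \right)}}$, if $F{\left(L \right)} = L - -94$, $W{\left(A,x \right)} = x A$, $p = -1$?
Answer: $\frac{11449}{15804} \approx 0.72444$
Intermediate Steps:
$W{\left(A,x \right)} = A x$
$F{\left(L \right)} = 94 + L$ ($F{\left(L \right)} = L + 94 = 94 + L$)
$f{\left(D,n \right)} = \left(-1 + D\right)^{2}$
$d = 0$ ($d = 0 \left(-6\right) \left(-66\right) = 0 \left(-66\right) = 0$)
$\frac{f{\left(108,2 \right)}}{15804} + \frac{d}{F{\left(213 \right)}} = \frac{\left(-1 + 108\right)^{2}}{15804} + \frac{0}{94 + 213} = 107^{2} \cdot \frac{1}{15804} + \frac{0}{307} = 11449 \cdot \frac{1}{15804} + 0 \cdot \frac{1}{307} = \frac{11449}{15804} + 0 = \frac{11449}{15804}$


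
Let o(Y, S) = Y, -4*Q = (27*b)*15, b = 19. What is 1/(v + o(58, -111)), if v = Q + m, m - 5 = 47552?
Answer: 4/182765 ≈ 2.1886e-5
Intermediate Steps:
m = 47557 (m = 5 + 47552 = 47557)
Q = -7695/4 (Q = -27*19*15/4 = -513*15/4 = -1/4*7695 = -7695/4 ≈ -1923.8)
v = 182533/4 (v = -7695/4 + 47557 = 182533/4 ≈ 45633.)
1/(v + o(58, -111)) = 1/(182533/4 + 58) = 1/(182765/4) = 4/182765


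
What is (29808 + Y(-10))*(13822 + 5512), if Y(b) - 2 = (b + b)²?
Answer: 584080140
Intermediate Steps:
Y(b) = 2 + 4*b² (Y(b) = 2 + (b + b)² = 2 + (2*b)² = 2 + 4*b²)
(29808 + Y(-10))*(13822 + 5512) = (29808 + (2 + 4*(-10)²))*(13822 + 5512) = (29808 + (2 + 4*100))*19334 = (29808 + (2 + 400))*19334 = (29808 + 402)*19334 = 30210*19334 = 584080140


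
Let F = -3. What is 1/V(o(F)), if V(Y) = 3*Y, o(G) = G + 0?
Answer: -⅑ ≈ -0.11111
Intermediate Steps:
o(G) = G
1/V(o(F)) = 1/(3*(-3)) = 1/(-9) = -⅑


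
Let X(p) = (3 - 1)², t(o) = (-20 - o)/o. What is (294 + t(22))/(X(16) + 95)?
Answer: 357/121 ≈ 2.9504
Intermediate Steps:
t(o) = (-20 - o)/o
X(p) = 4 (X(p) = 2² = 4)
(294 + t(22))/(X(16) + 95) = (294 + (-20 - 1*22)/22)/(4 + 95) = (294 + (-20 - 22)/22)/99 = (294 + (1/22)*(-42))*(1/99) = (294 - 21/11)*(1/99) = (3213/11)*(1/99) = 357/121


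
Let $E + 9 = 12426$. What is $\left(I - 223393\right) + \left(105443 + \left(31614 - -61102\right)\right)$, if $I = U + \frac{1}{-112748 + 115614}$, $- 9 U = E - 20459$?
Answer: $- \frac{627837415}{25794} \approx -24340.0$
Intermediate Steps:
$E = 12417$ ($E = -9 + 12426 = 12417$)
$U = \frac{8042}{9}$ ($U = - \frac{12417 - 20459}{9} = \left(- \frac{1}{9}\right) \left(-8042\right) = \frac{8042}{9} \approx 893.56$)
$I = \frac{23048381}{25794}$ ($I = \frac{8042}{9} + \frac{1}{-112748 + 115614} = \frac{8042}{9} + \frac{1}{2866} = \frac{23048381}{25794} \approx 893.56$)
$\left(I - 223393\right) + \left(105443 + \left(31614 - -61102\right)\right) = \left(\frac{23048381}{25794} - 223393\right) + \left(105443 + \left(31614 - -61102\right)\right) = - \frac{5739150661}{25794} + \left(105443 + \left(31614 + 61102\right)\right) = - \frac{5739150661}{25794} + \left(105443 + 92716\right) = - \frac{5739150661}{25794} + 198159 = - \frac{627837415}{25794}$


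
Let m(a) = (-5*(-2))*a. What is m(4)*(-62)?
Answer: -2480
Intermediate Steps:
m(a) = 10*a
m(4)*(-62) = (10*4)*(-62) = 40*(-62) = -2480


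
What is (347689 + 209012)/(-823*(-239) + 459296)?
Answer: 556701/655993 ≈ 0.84864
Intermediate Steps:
(347689 + 209012)/(-823*(-239) + 459296) = 556701/(196697 + 459296) = 556701/655993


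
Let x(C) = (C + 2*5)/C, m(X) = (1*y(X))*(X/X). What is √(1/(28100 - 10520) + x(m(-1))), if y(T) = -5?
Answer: I*√77259705/8790 ≈ 0.99997*I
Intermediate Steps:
m(X) = -5 (m(X) = (1*(-5))*(X/X) = -5*1 = -5)
x(C) = (10 + C)/C (x(C) = (C + 10)/C = (10 + C)/C)
√(1/(28100 - 10520) + x(m(-1))) = √(1/(28100 - 10520) + (10 - 5)/(-5)) = √(1/17580 - ⅕*5) = √(1/17580 - 1) = √(-17579/17580) = I*√77259705/8790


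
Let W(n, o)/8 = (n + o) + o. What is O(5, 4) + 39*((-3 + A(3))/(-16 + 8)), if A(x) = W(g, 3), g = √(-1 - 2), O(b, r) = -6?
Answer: -1803/8 - 39*I*√3 ≈ -225.38 - 67.55*I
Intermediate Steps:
g = I*√3 (g = √(-3) = I*√3 ≈ 1.732*I)
W(n, o) = 8*n + 16*o (W(n, o) = 8*((n + o) + o) = 8*(n + 2*o) = 8*n + 16*o)
A(x) = 48 + 8*I*√3 (A(x) = 8*(I*√3) + 16*3 = 8*I*√3 + 48 = 48 + 8*I*√3)
O(5, 4) + 39*((-3 + A(3))/(-16 + 8)) = -6 + 39*((-3 + (48 + 8*I*√3))/(-16 + 8)) = -6 + 39*((45 + 8*I*√3)/(-8)) = -6 + 39*((45 + 8*I*√3)*(-⅛)) = -6 + 39*(-45/8 - I*√3) = -6 + (-1755/8 - 39*I*√3) = -1803/8 - 39*I*√3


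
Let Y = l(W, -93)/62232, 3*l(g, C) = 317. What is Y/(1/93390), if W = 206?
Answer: 4934105/31116 ≈ 158.57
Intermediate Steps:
l(g, C) = 317/3 (l(g, C) = (1/3)*317 = 317/3)
Y = 317/186696 (Y = (317/3)/62232 = (317/3)*(1/62232) = 317/186696 ≈ 0.0016979)
Y/(1/93390) = 317/(186696*(1/93390)) = (317/186696)*93390 = 4934105/31116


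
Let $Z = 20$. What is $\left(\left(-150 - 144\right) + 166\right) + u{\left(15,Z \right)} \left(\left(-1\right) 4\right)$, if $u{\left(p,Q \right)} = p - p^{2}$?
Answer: $712$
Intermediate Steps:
$\left(\left(-150 - 144\right) + 166\right) + u{\left(15,Z \right)} \left(\left(-1\right) 4\right) = \left(\left(-150 - 144\right) + 166\right) + 15 \left(1 - 15\right) \left(\left(-1\right) 4\right) = \left(-294 + 166\right) + 15 \left(1 - 15\right) \left(-4\right) = -128 + 15 \left(-14\right) \left(-4\right) = -128 - -840 = -128 + 840 = 712$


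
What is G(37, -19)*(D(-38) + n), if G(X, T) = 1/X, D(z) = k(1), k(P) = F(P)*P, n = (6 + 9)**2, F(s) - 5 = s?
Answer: 231/37 ≈ 6.2432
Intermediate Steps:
F(s) = 5 + s
n = 225 (n = 15**2 = 225)
k(P) = P*(5 + P) (k(P) = (5 + P)*P = P*(5 + P))
D(z) = 6 (D(z) = 1*(5 + 1) = 1*6 = 6)
G(37, -19)*(D(-38) + n) = (6 + 225)/37 = (1/37)*231 = 231/37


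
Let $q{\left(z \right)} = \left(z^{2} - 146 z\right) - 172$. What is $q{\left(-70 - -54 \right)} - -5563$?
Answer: $7983$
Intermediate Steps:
$q{\left(z \right)} = -172 + z^{2} - 146 z$
$q{\left(-70 - -54 \right)} - -5563 = \left(-172 + \left(-70 - -54\right)^{2} - 146 \left(-70 - -54\right)\right) - -5563 = \left(-172 + \left(-70 + 54\right)^{2} - 146 \left(-70 + 54\right)\right) + 5563 = \left(-172 + \left(-16\right)^{2} - -2336\right) + 5563 = \left(-172 + 256 + 2336\right) + 5563 = 2420 + 5563 = 7983$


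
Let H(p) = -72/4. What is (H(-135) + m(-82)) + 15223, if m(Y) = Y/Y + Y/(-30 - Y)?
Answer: 395315/26 ≈ 15204.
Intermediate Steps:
H(p) = -18 (H(p) = -72*¼ = -18)
m(Y) = 1 + Y/(-30 - Y)
(H(-135) + m(-82)) + 15223 = (-18 + 30/(30 - 82)) + 15223 = (-18 + 30/(-52)) + 15223 = (-18 + 30*(-1/52)) + 15223 = (-18 - 15/26) + 15223 = -483/26 + 15223 = 395315/26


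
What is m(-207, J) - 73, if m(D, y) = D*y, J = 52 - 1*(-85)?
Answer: -28432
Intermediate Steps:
J = 137 (J = 52 + 85 = 137)
m(-207, J) - 73 = -207*137 - 73 = -28359 - 73 = -28432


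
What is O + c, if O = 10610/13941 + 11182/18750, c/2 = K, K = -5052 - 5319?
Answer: -903579056123/43565625 ≈ -20741.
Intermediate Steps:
K = -10371
c = -20742 (c = 2*(-10371) = -20742)
O = 59137627/43565625 (O = 10610*(1/13941) + 11182*(1/18750) = 10610/13941 + 5591/9375 = 59137627/43565625 ≈ 1.3574)
O + c = 59137627/43565625 - 20742 = -903579056123/43565625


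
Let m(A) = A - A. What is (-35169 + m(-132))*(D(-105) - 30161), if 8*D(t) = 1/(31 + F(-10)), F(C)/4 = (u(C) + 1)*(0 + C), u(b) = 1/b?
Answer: 42429323529/40 ≈ 1.0607e+9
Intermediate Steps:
F(C) = 4*C*(1 + 1/C) (F(C) = 4*((1/C + 1)*(0 + C)) = 4*((1 + 1/C)*C) = 4*(C*(1 + 1/C)) = 4*C*(1 + 1/C))
D(t) = -1/40 (D(t) = 1/(8*(31 + (4 + 4*(-10)))) = 1/(8*(31 + (4 - 40))) = 1/(8*(31 - 36)) = (⅛)/(-5) = (⅛)*(-⅕) = -1/40)
m(A) = 0
(-35169 + m(-132))*(D(-105) - 30161) = (-35169 + 0)*(-1/40 - 30161) = -35169*(-1206441/40) = 42429323529/40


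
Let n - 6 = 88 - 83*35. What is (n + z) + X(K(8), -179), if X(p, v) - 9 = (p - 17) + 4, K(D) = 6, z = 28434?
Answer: 25625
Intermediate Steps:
X(p, v) = -4 + p (X(p, v) = 9 + ((p - 17) + 4) = 9 + ((-17 + p) + 4) = 9 + (-13 + p) = -4 + p)
n = -2811 (n = 6 + (88 - 83*35) = 6 + (88 - 2905) = 6 - 2817 = -2811)
(n + z) + X(K(8), -179) = (-2811 + 28434) + (-4 + 6) = 25623 + 2 = 25625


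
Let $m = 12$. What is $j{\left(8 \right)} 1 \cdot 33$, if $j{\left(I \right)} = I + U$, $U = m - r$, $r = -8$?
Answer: $924$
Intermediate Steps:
$U = 20$ ($U = 12 - -8 = 12 + 8 = 20$)
$j{\left(I \right)} = 20 + I$ ($j{\left(I \right)} = I + 20 = 20 + I$)
$j{\left(8 \right)} 1 \cdot 33 = \left(20 + 8\right) 1 \cdot 33 = 28 \cdot 33 = 924$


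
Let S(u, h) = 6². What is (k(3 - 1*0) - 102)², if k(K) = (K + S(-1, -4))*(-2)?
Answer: 32400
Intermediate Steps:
S(u, h) = 36
k(K) = -72 - 2*K (k(K) = (K + 36)*(-2) = (36 + K)*(-2) = -72 - 2*K)
(k(3 - 1*0) - 102)² = ((-72 - 2*(3 - 1*0)) - 102)² = ((-72 - 2*(3 + 0)) - 102)² = ((-72 - 2*3) - 102)² = ((-72 - 6) - 102)² = (-78 - 102)² = (-180)² = 32400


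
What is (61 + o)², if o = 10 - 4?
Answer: 4489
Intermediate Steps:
o = 6
(61 + o)² = (61 + 6)² = 67² = 4489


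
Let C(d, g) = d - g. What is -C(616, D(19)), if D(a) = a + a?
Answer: -578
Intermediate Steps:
D(a) = 2*a
-C(616, D(19)) = -(616 - 2*19) = -(616 - 1*38) = -(616 - 38) = -1*578 = -578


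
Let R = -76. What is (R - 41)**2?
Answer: 13689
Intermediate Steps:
(R - 41)**2 = (-76 - 41)**2 = (-117)**2 = 13689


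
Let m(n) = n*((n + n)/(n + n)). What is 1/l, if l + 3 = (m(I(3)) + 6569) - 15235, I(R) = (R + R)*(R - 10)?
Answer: -1/8711 ≈ -0.00011480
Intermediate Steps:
I(R) = 2*R*(-10 + R) (I(R) = (2*R)*(-10 + R) = 2*R*(-10 + R))
m(n) = n (m(n) = n*((2*n)/((2*n))) = n*((2*n)*(1/(2*n))) = n*1 = n)
l = -8711 (l = -3 + ((2*3*(-10 + 3) + 6569) - 15235) = -3 + ((2*3*(-7) + 6569) - 15235) = -3 + ((-42 + 6569) - 15235) = -3 + (6527 - 15235) = -3 - 8708 = -8711)
1/l = 1/(-8711) = -1/8711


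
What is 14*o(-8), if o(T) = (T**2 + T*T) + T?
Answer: 1680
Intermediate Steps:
o(T) = T + 2*T**2 (o(T) = (T**2 + T**2) + T = 2*T**2 + T = T + 2*T**2)
14*o(-8) = 14*(-8*(1 + 2*(-8))) = 14*(-8*(1 - 16)) = 14*(-8*(-15)) = 14*120 = 1680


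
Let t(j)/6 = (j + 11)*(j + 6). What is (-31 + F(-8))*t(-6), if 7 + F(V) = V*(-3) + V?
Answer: 0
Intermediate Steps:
t(j) = 6*(6 + j)*(11 + j) (t(j) = 6*((j + 11)*(j + 6)) = 6*((11 + j)*(6 + j)) = 6*((6 + j)*(11 + j)) = 6*(6 + j)*(11 + j))
F(V) = -7 - 2*V (F(V) = -7 + (V*(-3) + V) = -7 + (-3*V + V) = -7 - 2*V)
(-31 + F(-8))*t(-6) = (-31 + (-7 - 2*(-8)))*(396 + 6*(-6)**2 + 102*(-6)) = (-31 + (-7 + 16))*(396 + 6*36 - 612) = (-31 + 9)*(396 + 216 - 612) = -22*0 = 0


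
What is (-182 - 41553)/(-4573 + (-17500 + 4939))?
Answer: 41735/17134 ≈ 2.4358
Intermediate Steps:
(-182 - 41553)/(-4573 + (-17500 + 4939)) = -41735/(-4573 - 12561) = -41735/(-17134) = -41735*(-1/17134) = 41735/17134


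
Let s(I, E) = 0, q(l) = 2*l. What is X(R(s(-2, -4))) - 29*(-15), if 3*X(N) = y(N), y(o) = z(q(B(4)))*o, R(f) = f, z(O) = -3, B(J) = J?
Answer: 435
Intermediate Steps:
y(o) = -3*o
X(N) = -N (X(N) = (-3*N)/3 = -N)
X(R(s(-2, -4))) - 29*(-15) = -1*0 - 29*(-15) = 0 + 435 = 435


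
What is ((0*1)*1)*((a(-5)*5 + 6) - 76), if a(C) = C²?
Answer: 0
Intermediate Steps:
((0*1)*1)*((a(-5)*5 + 6) - 76) = ((0*1)*1)*(((-5)²*5 + 6) - 76) = (0*1)*((25*5 + 6) - 76) = 0*((125 + 6) - 76) = 0*(131 - 76) = 0*55 = 0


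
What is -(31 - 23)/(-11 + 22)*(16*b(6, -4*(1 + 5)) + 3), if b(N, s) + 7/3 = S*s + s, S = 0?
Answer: 10040/33 ≈ 304.24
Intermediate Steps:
b(N, s) = -7/3 + s (b(N, s) = -7/3 + (0*s + s) = -7/3 + (0 + s) = -7/3 + s)
-(31 - 23)/(-11 + 22)*(16*b(6, -4*(1 + 5)) + 3) = -(31 - 23)/(-11 + 22)*(16*(-7/3 - 4*(1 + 5)) + 3) = -8/11*(16*(-7/3 - 4*6) + 3) = -8*(1/11)*(16*(-7/3 - 24) + 3) = -8*(16*(-79/3) + 3)/11 = -8*(-1264/3 + 3)/11 = -8*(-1255)/(11*3) = -1*(-10040/33) = 10040/33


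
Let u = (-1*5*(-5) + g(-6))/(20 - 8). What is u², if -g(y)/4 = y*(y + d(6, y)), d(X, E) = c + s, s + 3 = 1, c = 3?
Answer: 9025/144 ≈ 62.674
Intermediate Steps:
s = -2 (s = -3 + 1 = -2)
d(X, E) = 1 (d(X, E) = 3 - 2 = 1)
g(y) = -4*y*(1 + y) (g(y) = -4*y*(y + 1) = -4*y*(1 + y))
u = -95/12 (u = (-1*5*(-5) - 4*(-6)*(1 - 6))/(20 - 8) = (-5*(-5) - 4*(-6)*(-5))/12 = (25 - 120)*(1/12) = -95*1/12 = -95/12 ≈ -7.9167)
u² = (-95/12)² = 9025/144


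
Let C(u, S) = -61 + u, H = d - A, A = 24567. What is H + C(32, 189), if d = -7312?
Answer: -31908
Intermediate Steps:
H = -31879 (H = -7312 - 1*24567 = -7312 - 24567 = -31879)
H + C(32, 189) = -31879 + (-61 + 32) = -31879 - 29 = -31908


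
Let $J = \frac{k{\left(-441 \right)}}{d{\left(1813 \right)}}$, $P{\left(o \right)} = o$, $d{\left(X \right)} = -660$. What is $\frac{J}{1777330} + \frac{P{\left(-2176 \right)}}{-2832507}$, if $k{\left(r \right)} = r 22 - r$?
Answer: $\frac{859587366709}{1107545926588200} \approx 0.00077612$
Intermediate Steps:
$k{\left(r \right)} = 21 r$ ($k{\left(r \right)} = 22 r - r = 21 r$)
$J = \frac{3087}{220}$ ($J = \frac{21 \left(-441\right)}{-660} = \left(-9261\right) \left(- \frac{1}{660}\right) = \frac{3087}{220} \approx 14.032$)
$\frac{J}{1777330} + \frac{P{\left(-2176 \right)}}{-2832507} = \frac{3087}{220 \cdot 1777330} - \frac{2176}{-2832507} = \frac{3087}{220} \cdot \frac{1}{1777330} - - \frac{2176}{2832507} = \frac{3087}{391012600} + \frac{2176}{2832507} = \frac{859587366709}{1107545926588200}$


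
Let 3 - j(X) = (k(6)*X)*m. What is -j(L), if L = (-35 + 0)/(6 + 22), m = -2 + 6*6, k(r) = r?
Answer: -258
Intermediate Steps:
m = 34 (m = -2 + 36 = 34)
L = -5/4 (L = -35/28 = -35*1/28 = -5/4 ≈ -1.2500)
j(X) = 3 - 204*X (j(X) = 3 - 6*X*34 = 3 - 204*X)
-j(L) = -(3 - 204*(-5/4)) = -(3 + 255) = -1*258 = -258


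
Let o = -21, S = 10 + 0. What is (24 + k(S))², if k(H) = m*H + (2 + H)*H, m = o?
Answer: 4356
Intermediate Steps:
S = 10
m = -21
k(H) = -21*H + H*(2 + H) (k(H) = -21*H + (2 + H)*H = -21*H + H*(2 + H))
(24 + k(S))² = (24 + 10*(-19 + 10))² = (24 + 10*(-9))² = (24 - 90)² = (-66)² = 4356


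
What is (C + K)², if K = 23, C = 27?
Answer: 2500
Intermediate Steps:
(C + K)² = (27 + 23)² = 50² = 2500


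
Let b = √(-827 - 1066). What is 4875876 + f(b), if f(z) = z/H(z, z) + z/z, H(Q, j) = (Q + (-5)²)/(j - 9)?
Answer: 4*(-30473758*I + 1218967*√1893)/(√1893 - 25*I) ≈ 4.8758e+6 + 28.821*I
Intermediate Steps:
b = I*√1893 (b = √(-1893) = I*√1893 ≈ 43.509*I)
H(Q, j) = (25 + Q)/(-9 + j) (H(Q, j) = (Q + 25)/(-9 + j) = (25 + Q)/(-9 + j))
f(z) = 1 + z*(-9 + z)/(25 + z) (f(z) = z/(((25 + z)/(-9 + z))) + z/z = z*((-9 + z)/(25 + z)) + 1 = z*(-9 + z)/(25 + z) + 1 = 1 + z*(-9 + z)/(25 + z))
4875876 + f(b) = 4875876 + (25 + I*√1893 + (I*√1893)*(-9 + I*√1893))/(25 + I*√1893) = 4875876 + (25 + I*√1893 + I*√1893*(-9 + I*√1893))/(25 + I*√1893)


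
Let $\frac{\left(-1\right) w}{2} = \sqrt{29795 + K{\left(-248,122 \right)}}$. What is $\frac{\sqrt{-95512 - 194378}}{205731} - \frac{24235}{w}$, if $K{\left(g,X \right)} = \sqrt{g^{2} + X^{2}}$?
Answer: $\frac{\frac{24235}{2} + \frac{\sqrt{-959696950 - 837460 \sqrt{113}}}{68577}}{\sqrt{29795 + 26 \sqrt{113}}} \approx 69.877 + 0.0026171 i$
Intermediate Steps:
$K{\left(g,X \right)} = \sqrt{X^{2} + g^{2}}$
$w = - 2 \sqrt{29795 + 26 \sqrt{113}}$ ($w = - 2 \sqrt{29795 + \sqrt{122^{2} + \left(-248\right)^{2}}} = - 2 \sqrt{29795 + \sqrt{14884 + 61504}} = - 2 \sqrt{29795 + \sqrt{76388}} = - 2 \sqrt{29795 + 26 \sqrt{113}} \approx -346.82$)
$\frac{\sqrt{-95512 - 194378}}{205731} - \frac{24235}{w} = \frac{\sqrt{-95512 - 194378}}{205731} - \frac{24235}{\left(-2\right) \sqrt{29795 + 26 \sqrt{113}}} = \sqrt{-289890} \cdot \frac{1}{205731} - 24235 \left(- \frac{1}{2 \sqrt{29795 + 26 \sqrt{113}}}\right) = 3 i \sqrt{32210} \cdot \frac{1}{205731} + \frac{24235}{2 \sqrt{29795 + 26 \sqrt{113}}} = \frac{i \sqrt{32210}}{68577} + \frac{24235}{2 \sqrt{29795 + 26 \sqrt{113}}} = \frac{24235}{2 \sqrt{29795 + 26 \sqrt{113}}} + \frac{i \sqrt{32210}}{68577}$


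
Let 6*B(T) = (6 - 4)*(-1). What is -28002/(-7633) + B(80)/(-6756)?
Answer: 567552169/154705644 ≈ 3.6686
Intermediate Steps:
B(T) = -⅓ (B(T) = ((6 - 4)*(-1))/6 = (2*(-1))/6 = (⅙)*(-2) = -⅓)
-28002/(-7633) + B(80)/(-6756) = -28002/(-7633) - ⅓/(-6756) = -28002*(-1/7633) - ⅓*(-1/6756) = 28002/7633 + 1/20268 = 567552169/154705644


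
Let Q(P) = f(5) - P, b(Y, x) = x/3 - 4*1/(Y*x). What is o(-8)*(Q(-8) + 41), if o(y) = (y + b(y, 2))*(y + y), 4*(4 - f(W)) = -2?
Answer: 18190/3 ≈ 6063.3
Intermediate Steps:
f(W) = 9/2 (f(W) = 4 - 1/4*(-2) = 4 + 1/2 = 9/2)
b(Y, x) = x/3 - 4/(Y*x) (b(Y, x) = x*(1/3) - 4/(Y*x) = x/3 - 4/(Y*x))
o(y) = 2*y*(2/3 + y - 2/y) (o(y) = (y + ((1/3)*2 - 4/(y*2)))*(y + y) = (y + (2/3 - 4*1/2/y))*(2*y) = (y + (2/3 - 2/y))*(2*y) = (2/3 + y - 2/y)*(2*y) = 2*y*(2/3 + y - 2/y))
Q(P) = 9/2 - P
o(-8)*(Q(-8) + 41) = (-4 + (2/3)*(-8)*(2 + 3*(-8)))*((9/2 - 1*(-8)) + 41) = (-4 + (2/3)*(-8)*(2 - 24))*((9/2 + 8) + 41) = (-4 + (2/3)*(-8)*(-22))*(25/2 + 41) = (-4 + 352/3)*(107/2) = (340/3)*(107/2) = 18190/3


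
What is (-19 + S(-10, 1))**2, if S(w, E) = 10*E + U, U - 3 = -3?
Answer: 81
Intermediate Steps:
U = 0 (U = 3 - 3 = 0)
S(w, E) = 10*E (S(w, E) = 10*E + 0 = 10*E)
(-19 + S(-10, 1))**2 = (-19 + 10*1)**2 = (-19 + 10)**2 = (-9)**2 = 81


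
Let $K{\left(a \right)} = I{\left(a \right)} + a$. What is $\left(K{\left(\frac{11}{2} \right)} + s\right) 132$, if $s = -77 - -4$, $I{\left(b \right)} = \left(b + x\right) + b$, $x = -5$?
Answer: $-8118$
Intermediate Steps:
$I{\left(b \right)} = -5 + 2 b$ ($I{\left(b \right)} = \left(b - 5\right) + b = \left(-5 + b\right) + b = -5 + 2 b$)
$K{\left(a \right)} = -5 + 3 a$ ($K{\left(a \right)} = \left(-5 + 2 a\right) + a = -5 + 3 a$)
$s = -73$ ($s = -77 + 4 = -73$)
$\left(K{\left(\frac{11}{2} \right)} + s\right) 132 = \left(\left(-5 + 3 \cdot \frac{11}{2}\right) - 73\right) 132 = \left(\left(-5 + \frac{33}{2}\right) - 73\right) 132 = \left(\frac{23}{2} - 73\right) 132 = \left(- \frac{123}{2}\right) 132 = -8118$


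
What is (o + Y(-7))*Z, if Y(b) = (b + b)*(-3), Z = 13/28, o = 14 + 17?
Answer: 949/28 ≈ 33.893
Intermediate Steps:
o = 31
Z = 13/28 (Z = 13*(1/28) = 13/28 ≈ 0.46429)
Y(b) = -6*b (Y(b) = (2*b)*(-3) = -6*b)
(o + Y(-7))*Z = (31 - 6*(-7))*(13/28) = (31 + 42)*(13/28) = 73*(13/28) = 949/28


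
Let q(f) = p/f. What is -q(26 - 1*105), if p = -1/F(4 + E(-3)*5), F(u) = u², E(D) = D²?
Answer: -1/189679 ≈ -5.2721e-6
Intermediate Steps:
p = -1/2401 (p = -1/((4 + (-3)²*5)²) = -1/((4 + 9*5)²) = -1/((4 + 45)²) = -1/(49²) = -1/2401 ≈ -0.00041649)
q(f) = -1/(2401*f)
-q(26 - 1*105) = -(-1)/(2401*(26 - 1*105)) = -(-1)/(2401*(26 - 105)) = -(-1)/(2401*(-79)) = -(-1)*(-1)/(2401*79) = -1*1/189679 = -1/189679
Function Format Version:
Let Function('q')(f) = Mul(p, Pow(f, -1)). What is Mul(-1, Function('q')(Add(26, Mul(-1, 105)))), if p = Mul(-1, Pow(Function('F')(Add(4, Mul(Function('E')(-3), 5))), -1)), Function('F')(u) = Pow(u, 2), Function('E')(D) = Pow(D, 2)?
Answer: Rational(-1, 189679) ≈ -5.2721e-6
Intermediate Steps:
p = Rational(-1, 2401) (p = Mul(-1, Pow(Pow(Add(4, Mul(Pow(-3, 2), 5)), 2), -1)) = Mul(-1, Pow(Pow(Add(4, Mul(9, 5)), 2), -1)) = Mul(-1, Pow(Pow(Add(4, 45), 2), -1)) = Mul(-1, Pow(Pow(49, 2), -1)) = Mul(-1, Pow(2401, -1)) = Mul(-1, Rational(1, 2401)) = Rational(-1, 2401) ≈ -0.00041649)
Function('q')(f) = Mul(Rational(-1, 2401), Pow(f, -1))
Mul(-1, Function('q')(Add(26, Mul(-1, 105)))) = Mul(-1, Mul(Rational(-1, 2401), Pow(Add(26, Mul(-1, 105)), -1))) = Mul(-1, Mul(Rational(-1, 2401), Pow(Add(26, -105), -1))) = Mul(-1, Mul(Rational(-1, 2401), Pow(-79, -1))) = Mul(-1, Mul(Rational(-1, 2401), Rational(-1, 79))) = Mul(-1, Rational(1, 189679)) = Rational(-1, 189679)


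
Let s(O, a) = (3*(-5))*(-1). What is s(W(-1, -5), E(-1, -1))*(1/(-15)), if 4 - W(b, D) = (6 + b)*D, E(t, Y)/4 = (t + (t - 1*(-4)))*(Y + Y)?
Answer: -1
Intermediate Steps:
E(t, Y) = 8*Y*(4 + 2*t) (E(t, Y) = 4*((t + (t - 1*(-4)))*(Y + Y)) = 4*((t + (t + 4))*(2*Y)) = 4*((t + (4 + t))*(2*Y)) = 4*((4 + 2*t)*(2*Y)) = 4*(2*Y*(4 + 2*t)) = 8*Y*(4 + 2*t))
W(b, D) = 4 - D*(6 + b) (W(b, D) = 4 - (6 + b)*D = 4 - D*(6 + b))
s(O, a) = 15 (s(O, a) = -15*(-1) = 15)
s(W(-1, -5), E(-1, -1))*(1/(-15)) = 15*(1/(-15)) = 15*(1*(-1/15)) = 15*(-1/15) = -1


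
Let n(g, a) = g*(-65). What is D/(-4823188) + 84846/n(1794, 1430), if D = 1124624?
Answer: -22515442237/23434664695 ≈ -0.96078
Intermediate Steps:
n(g, a) = -65*g
D/(-4823188) + 84846/n(1794, 1430) = 1124624/(-4823188) + 84846/((-65*1794)) = 1124624*(-1/4823188) + 84846/(-116610) = -281156/1205797 + 84846*(-1/116610) = -281156/1205797 - 14141/19435 = -22515442237/23434664695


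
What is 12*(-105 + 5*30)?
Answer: 540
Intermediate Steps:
12*(-105 + 5*30) = 12*(-105 + 150) = 12*45 = 540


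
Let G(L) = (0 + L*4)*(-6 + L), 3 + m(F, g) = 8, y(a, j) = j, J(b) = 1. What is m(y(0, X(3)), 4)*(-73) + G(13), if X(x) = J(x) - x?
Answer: -1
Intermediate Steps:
X(x) = 1 - x
m(F, g) = 5 (m(F, g) = -3 + 8 = 5)
G(L) = 4*L*(-6 + L) (G(L) = (0 + 4*L)*(-6 + L) = (4*L)*(-6 + L) = 4*L*(-6 + L))
m(y(0, X(3)), 4)*(-73) + G(13) = 5*(-73) + 4*13*(-6 + 13) = -365 + 4*13*7 = -365 + 364 = -1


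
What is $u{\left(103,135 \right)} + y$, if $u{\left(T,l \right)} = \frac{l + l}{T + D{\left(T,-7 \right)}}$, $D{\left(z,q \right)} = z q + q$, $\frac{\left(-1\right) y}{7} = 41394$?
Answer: $- \frac{36219804}{125} \approx -2.8976 \cdot 10^{5}$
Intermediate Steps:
$y = -289758$ ($y = \left(-7\right) 41394 = -289758$)
$D{\left(z,q \right)} = q + q z$ ($D{\left(z,q \right)} = q z + q = q + q z$)
$u{\left(T,l \right)} = \frac{2 l}{-7 - 6 T}$ ($u{\left(T,l \right)} = \frac{l + l}{T - 7 \left(1 + T\right)} = \frac{2 l}{T - \left(7 + 7 T\right)} = \frac{2 l}{-7 - 6 T}$)
$u{\left(103,135 \right)} + y = 2 \cdot 135 \frac{1}{-7 - 618} - 289758 = 2 \cdot 135 \frac{1}{-625} - 289758 = 2 \cdot 135 \left(- \frac{1}{625}\right) - 289758 = - \frac{54}{125} - 289758 = - \frac{36219804}{125}$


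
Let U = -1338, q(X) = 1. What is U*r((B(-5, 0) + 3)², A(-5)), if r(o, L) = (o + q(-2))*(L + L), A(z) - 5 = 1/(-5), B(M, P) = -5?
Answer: -64224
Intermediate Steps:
A(z) = 24/5 (A(z) = 5 + 1/(-5) = 5 - ⅕ = 24/5)
r(o, L) = 2*L*(1 + o) (r(o, L) = (o + 1)*(L + L) = (1 + o)*(2*L) = 2*L*(1 + o))
U*r((B(-5, 0) + 3)², A(-5)) = -2676*24*(1 + (-5 + 3)²)/5 = -2676*24*(1 + (-2)²)/5 = -2676*24*(1 + 4)/5 = -2676*24*5/5 = -1338*48 = -64224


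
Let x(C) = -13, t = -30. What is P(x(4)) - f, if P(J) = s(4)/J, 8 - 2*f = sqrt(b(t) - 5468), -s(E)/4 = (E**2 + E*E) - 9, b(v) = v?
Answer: 40/13 + I*sqrt(5498)/2 ≈ 3.0769 + 37.074*I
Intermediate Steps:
s(E) = 36 - 8*E**2 (s(E) = -4*((E**2 + E*E) - 9) = -4*((E**2 + E**2) - 9) = -4*(2*E**2 - 9) = -4*(-9 + 2*E**2) = 36 - 8*E**2)
f = 4 - I*sqrt(5498)/2 (f = 4 - sqrt(-30 - 5468)/2 = 4 - I*sqrt(5498)/2 ≈ 4.0 - 37.074*I)
P(J) = -92/J (P(J) = (36 - 8*4**2)/J = (36 - 8*16)/J = (36 - 128)/J = -92/J)
P(x(4)) - f = -92/(-13) - (4 - I*sqrt(5498)/2) = -92*(-1/13) + (-4 + I*sqrt(5498)/2) = 92/13 + (-4 + I*sqrt(5498)/2) = 40/13 + I*sqrt(5498)/2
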